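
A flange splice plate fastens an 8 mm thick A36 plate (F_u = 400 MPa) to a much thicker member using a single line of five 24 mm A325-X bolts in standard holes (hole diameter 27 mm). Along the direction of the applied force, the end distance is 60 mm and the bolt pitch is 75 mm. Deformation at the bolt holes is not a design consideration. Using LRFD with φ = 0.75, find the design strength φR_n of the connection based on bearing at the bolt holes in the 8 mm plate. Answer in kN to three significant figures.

859 kN

Per bolt r_n = 1.5 l_c t F_u ≤ 3.0 d t F_u; upper limit = 3.0 × 24 × 8 × 400 / 1000 = 230.4 kN.
Edge bolt: l_c = 60 − 27/2 = 46.5 mm → 1.5 × 46.5 × 8 × 400 / 1000 = 223.2 → r_n = 223.2 kN.
Interior bolts: l_c = 75 − 27 = 48 mm → 1.5 × 48 × 8 × 400 / 1000 = 230.4 → r_n = 230.4 kN.
R_n = 1 × 223.2 + 4 × 230.4 = 1145 kN.
Design strength φR_n = 0.75 × 1145 = 859 kN.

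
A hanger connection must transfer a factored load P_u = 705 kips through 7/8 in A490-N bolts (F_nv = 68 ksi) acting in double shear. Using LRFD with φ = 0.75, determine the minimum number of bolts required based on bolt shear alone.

A_b = π·0.875²/4 = 0.6013 in².
Per-bolt design strength φR_n = 0.75 × 68 × 0.6013 × 2 = 61.33 kips.
n ≥ 705 / 61.33 = 11.49 → use 12 bolts.

12 bolts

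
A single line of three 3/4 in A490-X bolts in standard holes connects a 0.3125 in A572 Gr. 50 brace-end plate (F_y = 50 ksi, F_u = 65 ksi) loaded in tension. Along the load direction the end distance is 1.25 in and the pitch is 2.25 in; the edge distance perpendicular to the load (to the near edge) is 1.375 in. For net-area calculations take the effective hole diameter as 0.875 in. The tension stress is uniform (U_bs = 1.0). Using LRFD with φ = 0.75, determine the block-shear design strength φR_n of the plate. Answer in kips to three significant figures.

46.8 kips

Shear plane L_v = 1.25 + 2·2.25 = 5.75 in; A_gv = 5.75 × 0.3125 = 1.797 in².
A_nv = (5.75 − 2.5·0.875) × 0.3125 = 1.113 in².
A_nt = (1.375 − 0.5·0.875) × 0.3125 = 0.293 in².
0.6 F_u A_nv = 43.42 kips; 0.6 F_y A_gv = 53.91 kips → shear rupture governs the shear term.
R_n = 43.42 + 1.0 × 65 × 0.293 = 62.46 kips.
Design strength φR_n = 0.75 × 62.46 = 46.8 kips.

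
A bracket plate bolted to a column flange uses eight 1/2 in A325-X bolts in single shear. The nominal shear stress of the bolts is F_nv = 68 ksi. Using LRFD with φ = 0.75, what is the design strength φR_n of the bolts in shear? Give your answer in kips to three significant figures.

A_b = π × 0.5² / 4 = 0.1963 in².
R_n = F_nv · A_b · n · n_s = 68 × 0.1963 × 8 × 1 = 106.8 kips.
Design strength φR_n = 0.75 × 106.8 = 80.1 kips.

80.1 kips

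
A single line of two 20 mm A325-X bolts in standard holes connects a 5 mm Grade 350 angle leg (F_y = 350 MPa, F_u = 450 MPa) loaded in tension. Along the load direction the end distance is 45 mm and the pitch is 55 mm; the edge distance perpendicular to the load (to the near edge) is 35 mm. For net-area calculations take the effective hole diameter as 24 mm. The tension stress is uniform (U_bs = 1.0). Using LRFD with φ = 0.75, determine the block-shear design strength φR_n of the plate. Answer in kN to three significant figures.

Shear plane L_v = 45 + 1·55 = 100 mm; A_gv = 100 × 5 = 500 mm².
A_nv = (100 − 1.5·24) × 5 = 320 mm².
A_nt = (35 − 0.5·24) × 5 = 115 mm².
0.6 F_u A_nv = 86.4 kN; 0.6 F_y A_gv = 105 kN → shear rupture governs the shear term.
R_n = 86.4 + 1.0 × 450 × 115 / 1000 = 138.2 kN.
Design strength φR_n = 0.75 × 138.2 = 104 kN.

104 kN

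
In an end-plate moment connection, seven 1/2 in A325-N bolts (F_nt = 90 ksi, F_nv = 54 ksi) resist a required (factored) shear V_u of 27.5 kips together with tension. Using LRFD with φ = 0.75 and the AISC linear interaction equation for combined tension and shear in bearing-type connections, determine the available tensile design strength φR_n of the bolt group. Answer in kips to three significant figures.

74.8 kips

A_b = π·0.5²/4 = 0.1963 in²; f_rv = 27.5 / (7 × 0.1963) = 20.01 ksi.
F'_nt = 1.3 F_nt − (F_nt / φF_nv) f_rv = 1.3·90 − (90/(0.75·54))·20.01 = 72.54 ksi, capped at F_nt → F'_nt = 72.54 ksi.
R_n = F'_nt · A_b · n = 72.54 × 0.1963 × 7 = 99.7 kips.
Design strength φR_n = 0.75 × 99.7 = 74.8 kips.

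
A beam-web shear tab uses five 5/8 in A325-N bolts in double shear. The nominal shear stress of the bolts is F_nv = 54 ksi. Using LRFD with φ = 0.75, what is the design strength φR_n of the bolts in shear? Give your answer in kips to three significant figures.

124 kips

A_b = π × 0.625² / 4 = 0.3068 in².
R_n = F_nv · A_b · n · n_s = 54 × 0.3068 × 5 × 2 = 165.7 kips.
Design strength φR_n = 0.75 × 165.7 = 124 kips.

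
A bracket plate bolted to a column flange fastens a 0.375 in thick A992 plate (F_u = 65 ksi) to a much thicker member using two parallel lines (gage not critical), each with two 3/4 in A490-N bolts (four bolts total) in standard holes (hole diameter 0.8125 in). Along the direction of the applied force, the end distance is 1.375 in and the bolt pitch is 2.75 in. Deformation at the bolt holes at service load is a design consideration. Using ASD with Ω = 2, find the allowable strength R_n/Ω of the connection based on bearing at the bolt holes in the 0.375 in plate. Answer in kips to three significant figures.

Per bolt r_n = 1.2 l_c t F_u ≤ 2.4 d t F_u; upper limit = 2.4 × 0.75 × 0.375 × 65 = 43.87 kips.
Edge bolt: l_c = 1.375 − 0.8125/2 = 0.9688 in → 1.2 × 0.9688 × 0.375 × 65 = 28.34 → r_n = 28.34 kips.
Interior bolts: l_c = 2.75 − 0.8125 = 1.938 in → 1.2 × 1.938 × 0.375 × 65 = 56.67 → r_n = 43.87 kips.
R_n = 2 × 28.34 + 2 × 43.87 = 144.4 kips.
Allowable strength R_n/Ω = 144.4 / 2 = 72.2 kips.

72.2 kips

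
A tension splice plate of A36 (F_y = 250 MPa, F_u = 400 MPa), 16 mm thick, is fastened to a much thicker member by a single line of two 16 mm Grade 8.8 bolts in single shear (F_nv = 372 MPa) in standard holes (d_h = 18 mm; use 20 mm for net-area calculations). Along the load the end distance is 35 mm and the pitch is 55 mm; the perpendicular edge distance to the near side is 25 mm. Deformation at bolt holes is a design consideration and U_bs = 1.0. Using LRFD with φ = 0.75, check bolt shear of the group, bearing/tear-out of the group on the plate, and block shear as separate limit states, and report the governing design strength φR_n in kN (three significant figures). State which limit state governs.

Bolt shear: A_b = π·16²/4 = 201.1 mm²; R_n = 372 × 201.1 × 2 × 1 / 1000 = 149.6 kN → 0.75 × 149.6 = 112 kN.
Bearing: edge l_c = 26, r_n = 199.7 kN; interior l_c = 37, r_n = 245.8 kN; R_n = 199.7 + 1·245.8 = 445.4 kN → 334 kN.
Block shear: A_gv = 1440, A_nv = 960, A_nt = 240 mm²; R_n = min(0.6F_uA_nv, 0.6F_yA_gv) + U_bs·F_u·A_nt = 312 kN → 234 kN.
Bolt shear governs: 112 kN.

112 kN (bolt shear governs)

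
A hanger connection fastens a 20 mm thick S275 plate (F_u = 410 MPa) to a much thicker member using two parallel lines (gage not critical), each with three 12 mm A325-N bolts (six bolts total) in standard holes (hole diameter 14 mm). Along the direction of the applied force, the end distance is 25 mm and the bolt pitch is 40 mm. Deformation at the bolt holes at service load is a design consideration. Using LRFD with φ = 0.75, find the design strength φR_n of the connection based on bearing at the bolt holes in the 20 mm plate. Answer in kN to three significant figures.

Per bolt r_n = 1.2 l_c t F_u ≤ 2.4 d t F_u; upper limit = 2.4 × 12 × 20 × 410 / 1000 = 236.2 kN.
Edge bolt: l_c = 25 − 14/2 = 18 mm → 1.2 × 18 × 20 × 410 / 1000 = 177.1 → r_n = 177.1 kN.
Interior bolts: l_c = 40 − 14 = 26 mm → 1.2 × 26 × 20 × 410 / 1000 = 255.8 → r_n = 236.2 kN.
R_n = 2 × 177.1 + 4 × 236.2 = 1299 kN.
Design strength φR_n = 0.75 × 1299 = 974 kN.

974 kN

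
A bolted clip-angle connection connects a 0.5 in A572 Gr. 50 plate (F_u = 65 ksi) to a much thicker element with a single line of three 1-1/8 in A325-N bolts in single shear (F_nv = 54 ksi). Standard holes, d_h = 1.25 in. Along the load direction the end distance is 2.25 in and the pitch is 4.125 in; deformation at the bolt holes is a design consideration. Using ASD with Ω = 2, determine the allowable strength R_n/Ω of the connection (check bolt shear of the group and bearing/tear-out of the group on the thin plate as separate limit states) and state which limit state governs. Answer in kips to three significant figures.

80.5 kips (bolt shear governs)

Bolt shear: A_b = π·1.125²/4 = 0.994 in²; R_n = 54 × 0.994 × 3 × 1 = 161 kips → 161 / 2 = 80.5 kips.
Bearing (1.2 l_c t F_u ≤ 2.4 d t F_u): upper limit = 2.4·1.125·0.5·65 = 87.75 kips.
  Edge l_c = 2.25 − 1.25/2 = 1.625 → r_n = 63.38 kips; interior l_c = 4.125 − 1.25 = 2.875 → r_n = 87.75 kips.
  R_n,bearing = 1·63.38 + 2·87.75 = 238.9 kips → 238.9 / 2 = 119 kips.
Bolt shear governs: 80.5 kips.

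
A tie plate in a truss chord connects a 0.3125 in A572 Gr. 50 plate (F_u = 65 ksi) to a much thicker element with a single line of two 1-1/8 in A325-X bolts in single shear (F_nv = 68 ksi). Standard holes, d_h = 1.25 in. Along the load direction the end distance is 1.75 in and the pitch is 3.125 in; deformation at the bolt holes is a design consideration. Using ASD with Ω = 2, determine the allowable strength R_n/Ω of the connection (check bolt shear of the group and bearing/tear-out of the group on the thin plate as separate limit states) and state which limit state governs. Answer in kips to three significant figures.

36.6 kips (bearing governs)

Bolt shear: A_b = π·1.125²/4 = 0.994 in²; R_n = 68 × 0.994 × 2 × 1 = 135.2 kips → 135.2 / 2 = 67.6 kips.
Bearing (1.2 l_c t F_u ≤ 2.4 d t F_u): upper limit = 2.4·1.125·0.3125·65 = 54.84 kips.
  Edge l_c = 1.75 − 1.25/2 = 1.125 → r_n = 27.42 kips; interior l_c = 3.125 − 1.25 = 1.875 → r_n = 45.7 kips.
  R_n,bearing = 1·27.42 + 1·45.7 = 73.12 kips → 73.12 / 2 = 36.6 kips.
Bearing governs: 36.6 kips.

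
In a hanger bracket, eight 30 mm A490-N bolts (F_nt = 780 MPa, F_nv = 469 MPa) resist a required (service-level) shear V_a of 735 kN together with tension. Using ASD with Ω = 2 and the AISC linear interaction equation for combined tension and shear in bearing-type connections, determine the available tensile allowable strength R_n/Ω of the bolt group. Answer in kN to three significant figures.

1640 kN

A_b = π·30²/4 = 706.9 mm²; f_rv = 735 × 1000 / (8 × 706.9) = 130 MPa.
F'_nt = 1.3 F_nt − (Ω F_nt / F_nv) f_rv = 1.3·780 − (2·780/469)·130 = 581.7 MPa, capped at F_nt → F'_nt = 581.7 MPa.
R_n = F'_nt · A_b · n = 581.7 × 706.9 × 8 / 1000 = 3289 kN.
Allowable strength R_n/Ω = 3289 / 2 = 1640 kN.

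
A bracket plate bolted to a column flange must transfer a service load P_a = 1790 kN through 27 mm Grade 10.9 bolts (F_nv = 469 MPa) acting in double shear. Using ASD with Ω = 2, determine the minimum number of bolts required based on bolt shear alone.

7 bolts

A_b = π·27²/4 = 572.6 mm².
Per-bolt allowable strength R_n/Ω = 469 × 572.6 × 2 / 1000 / 2 = 268.5 kN.
n ≥ 1790 / 268.5 = 6.666 → use 7 bolts.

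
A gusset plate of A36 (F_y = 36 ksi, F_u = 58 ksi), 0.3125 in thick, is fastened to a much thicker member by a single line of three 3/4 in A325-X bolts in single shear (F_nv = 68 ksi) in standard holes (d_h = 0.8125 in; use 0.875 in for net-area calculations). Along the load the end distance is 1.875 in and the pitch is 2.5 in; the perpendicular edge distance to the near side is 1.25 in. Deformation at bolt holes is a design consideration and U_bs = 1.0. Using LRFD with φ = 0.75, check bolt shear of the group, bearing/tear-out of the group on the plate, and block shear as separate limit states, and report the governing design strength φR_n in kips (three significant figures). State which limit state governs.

Bolt shear: A_b = π·0.75²/4 = 0.4418 in²; R_n = 68 × 0.4418 × 3 × 1 = 90.12 kips → 0.75 × 90.12 = 67.6 kips.
Bearing: edge l_c = 1.469, r_n = 31.95 kips; interior l_c = 1.688, r_n = 32.62 kips; R_n = 31.95 + 2·32.62 = 97.2 kips → 72.9 kips.
Block shear: A_gv = 2.148, A_nv = 1.465, A_nt = 0.2539 in²; R_n = min(0.6F_uA_nv, 0.6F_yA_gv) + U_bs·F_u·A_nt = 61.13 kips → 45.8 kips.
Block shear governs: 45.8 kips.

45.8 kips (block shear governs)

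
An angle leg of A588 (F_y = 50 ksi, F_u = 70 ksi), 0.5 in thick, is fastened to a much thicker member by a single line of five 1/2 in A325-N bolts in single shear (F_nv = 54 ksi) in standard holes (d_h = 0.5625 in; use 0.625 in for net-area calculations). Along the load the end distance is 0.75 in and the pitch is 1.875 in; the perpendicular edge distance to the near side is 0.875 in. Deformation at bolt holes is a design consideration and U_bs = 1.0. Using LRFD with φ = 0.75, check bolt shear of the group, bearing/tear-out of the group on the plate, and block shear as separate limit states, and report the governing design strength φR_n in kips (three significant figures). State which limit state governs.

39.8 kips (bolt shear governs)

Bolt shear: A_b = π·0.5²/4 = 0.1963 in²; R_n = 54 × 0.1963 × 5 × 1 = 53.01 kips → 0.75 × 53.01 = 39.8 kips.
Bearing: edge l_c = 0.4688, r_n = 19.69 kips; interior l_c = 1.312, r_n = 42 kips; R_n = 19.69 + 4·42 = 187.7 kips → 141 kips.
Block shear: A_gv = 4.125, A_nv = 2.719, A_nt = 0.2812 in²; R_n = min(0.6F_uA_nv, 0.6F_yA_gv) + U_bs·F_u·A_nt = 133.9 kips → 100 kips.
Bolt shear governs: 39.8 kips.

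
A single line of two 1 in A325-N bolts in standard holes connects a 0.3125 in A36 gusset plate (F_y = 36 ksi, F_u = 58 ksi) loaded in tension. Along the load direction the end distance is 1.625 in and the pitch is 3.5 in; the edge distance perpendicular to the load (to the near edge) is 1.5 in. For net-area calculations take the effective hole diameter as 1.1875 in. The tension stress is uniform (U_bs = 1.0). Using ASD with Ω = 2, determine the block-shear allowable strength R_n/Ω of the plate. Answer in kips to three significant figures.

25.5 kips

Shear plane L_v = 1.625 + 1·3.5 = 5.125 in; A_gv = 5.125 × 0.3125 = 1.602 in².
A_nv = (5.125 − 1.5·1.1875) × 0.3125 = 1.045 in².
A_nt = (1.5 − 0.5·1.1875) × 0.3125 = 0.2832 in².
0.6 F_u A_nv = 36.36 kips; 0.6 F_y A_gv = 34.59 kips → shear yielding governs the shear term.
R_n = 34.59 + 1.0 × 58 × 0.2832 = 51.02 kips.
Allowable strength R_n/Ω = 51.02 / 2 = 25.5 kips.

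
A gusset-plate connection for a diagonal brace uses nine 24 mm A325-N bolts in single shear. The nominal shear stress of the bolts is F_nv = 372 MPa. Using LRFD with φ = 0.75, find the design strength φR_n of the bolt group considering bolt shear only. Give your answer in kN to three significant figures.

A_b = π × 24² / 4 = 452.4 mm².
R_n = F_nv · A_b · n · n_s = 372 × 452.4 × 9 × 1 / 1000 = 1515 kN.
Design strength φR_n = 0.75 × 1515 = 1140 kN.

1140 kN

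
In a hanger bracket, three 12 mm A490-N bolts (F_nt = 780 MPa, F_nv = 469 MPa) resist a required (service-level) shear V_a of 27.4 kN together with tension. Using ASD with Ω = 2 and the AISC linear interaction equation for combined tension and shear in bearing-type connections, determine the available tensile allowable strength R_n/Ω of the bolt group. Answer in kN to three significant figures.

126 kN

A_b = π·12²/4 = 113.1 mm²; f_rv = 27.4 × 1000 / (3 × 113.1) = 80.76 MPa.
F'_nt = 1.3 F_nt − (Ω F_nt / F_nv) f_rv = 1.3·780 − (2·780/469)·80.76 = 745.4 MPa, capped at F_nt → F'_nt = 745.4 MPa.
R_n = F'_nt · A_b · n = 745.4 × 113.1 × 3 / 1000 = 252.9 kN.
Allowable strength R_n/Ω = 252.9 / 2 = 126 kN.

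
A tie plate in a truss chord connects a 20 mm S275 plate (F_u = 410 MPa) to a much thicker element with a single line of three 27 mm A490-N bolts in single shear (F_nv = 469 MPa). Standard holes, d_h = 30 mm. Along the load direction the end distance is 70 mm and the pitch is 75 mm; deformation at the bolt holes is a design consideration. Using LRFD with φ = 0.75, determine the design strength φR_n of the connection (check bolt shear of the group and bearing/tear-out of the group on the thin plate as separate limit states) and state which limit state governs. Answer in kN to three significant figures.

604 kN (bolt shear governs)

Bolt shear: A_b = π·27²/4 = 572.6 mm²; R_n = 469 × 572.6 × 3 × 1 / 1000 = 805.6 kN → 0.75 × 805.6 = 604 kN.
Bearing (1.2 l_c t F_u ≤ 2.4 d t F_u): upper limit = 2.4·27·20·410 / 1000 = 531.4 kN.
  Edge l_c = 70 − 30/2 = 55 → r_n = 531.4 kN; interior l_c = 75 − 30 = 45 → r_n = 442.8 kN.
  R_n,bearing = 1·531.4 + 2·442.8 = 1417 kN → 0.75 × 1417 = 1060 kN.
Bolt shear governs: 604 kN.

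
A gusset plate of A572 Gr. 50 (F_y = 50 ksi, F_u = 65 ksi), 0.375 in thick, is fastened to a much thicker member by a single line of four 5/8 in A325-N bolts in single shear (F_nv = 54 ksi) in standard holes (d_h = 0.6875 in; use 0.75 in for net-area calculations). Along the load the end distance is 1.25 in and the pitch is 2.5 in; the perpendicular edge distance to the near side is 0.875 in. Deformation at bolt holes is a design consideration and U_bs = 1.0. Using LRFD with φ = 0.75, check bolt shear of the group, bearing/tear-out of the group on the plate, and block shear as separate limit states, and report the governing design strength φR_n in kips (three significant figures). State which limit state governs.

Bolt shear: A_b = π·0.625²/4 = 0.3068 in²; R_n = 54 × 0.3068 × 4 × 1 = 66.27 kips → 0.75 × 66.27 = 49.7 kips.
Bearing: edge l_c = 0.9062, r_n = 26.51 kips; interior l_c = 1.812, r_n = 36.56 kips; R_n = 26.51 + 3·36.56 = 136.2 kips → 102 kips.
Block shear: A_gv = 3.281, A_nv = 2.297, A_nt = 0.1875 in²; R_n = min(0.6F_uA_nv, 0.6F_yA_gv) + U_bs·F_u·A_nt = 101.8 kips → 76.3 kips.
Bolt shear governs: 49.7 kips.

49.7 kips (bolt shear governs)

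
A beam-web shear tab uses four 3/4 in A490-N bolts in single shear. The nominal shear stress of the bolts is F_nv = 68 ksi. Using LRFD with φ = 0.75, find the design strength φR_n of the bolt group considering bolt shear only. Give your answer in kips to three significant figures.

A_b = π × 0.75² / 4 = 0.4418 in².
R_n = F_nv · A_b · n · n_s = 68 × 0.4418 × 4 × 1 = 120.2 kips.
Design strength φR_n = 0.75 × 120.2 = 90.1 kips.

90.1 kips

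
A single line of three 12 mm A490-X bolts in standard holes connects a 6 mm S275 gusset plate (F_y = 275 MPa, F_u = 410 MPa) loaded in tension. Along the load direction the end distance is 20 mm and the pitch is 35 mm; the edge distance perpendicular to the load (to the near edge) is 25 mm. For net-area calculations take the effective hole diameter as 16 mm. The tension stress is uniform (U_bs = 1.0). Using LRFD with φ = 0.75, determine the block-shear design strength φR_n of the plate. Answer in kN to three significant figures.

86.7 kN

Shear plane L_v = 20 + 2·35 = 90 mm; A_gv = 90 × 6 = 540 mm².
A_nv = (90 − 2.5·16) × 6 = 300 mm².
A_nt = (25 − 0.5·16) × 6 = 102 mm².
0.6 F_u A_nv = 73.8 kN; 0.6 F_y A_gv = 89.1 kN → shear rupture governs the shear term.
R_n = 73.8 + 1.0 × 410 × 102 / 1000 = 115.6 kN.
Design strength φR_n = 0.75 × 115.6 = 86.7 kN.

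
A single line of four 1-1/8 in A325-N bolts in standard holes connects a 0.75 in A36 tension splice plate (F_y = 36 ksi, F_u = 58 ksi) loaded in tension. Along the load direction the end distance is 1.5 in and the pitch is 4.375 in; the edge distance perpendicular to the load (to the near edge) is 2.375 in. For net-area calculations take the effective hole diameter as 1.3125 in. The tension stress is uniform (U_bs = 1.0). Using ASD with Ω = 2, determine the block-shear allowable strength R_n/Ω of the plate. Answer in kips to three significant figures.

Shear plane L_v = 1.5 + 3·4.375 = 14.62 in; A_gv = 14.62 × 0.75 = 10.97 in².
A_nv = (14.62 − 3.5·1.3125) × 0.75 = 7.523 in².
A_nt = (2.375 − 0.5·1.3125) × 0.75 = 1.289 in².
0.6 F_u A_nv = 261.8 kips; 0.6 F_y A_gv = 236.9 kips → shear yielding governs the shear term.
R_n = 236.9 + 1.0 × 58 × 1.289 = 311.7 kips.
Allowable strength R_n/Ω = 311.7 / 2 = 156 kips.

156 kips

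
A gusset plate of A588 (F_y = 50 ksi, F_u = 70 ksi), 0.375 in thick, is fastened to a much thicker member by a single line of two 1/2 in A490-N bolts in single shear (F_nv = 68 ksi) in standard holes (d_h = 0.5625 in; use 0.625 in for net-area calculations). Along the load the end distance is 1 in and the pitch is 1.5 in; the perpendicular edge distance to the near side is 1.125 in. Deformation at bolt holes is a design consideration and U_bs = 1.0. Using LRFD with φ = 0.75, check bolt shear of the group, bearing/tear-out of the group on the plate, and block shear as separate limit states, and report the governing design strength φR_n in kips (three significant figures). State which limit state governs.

Bolt shear: A_b = π·0.5²/4 = 0.1963 in²; R_n = 68 × 0.1963 × 2 × 1 = 26.7 kips → 0.75 × 26.7 = 20 kips.
Bearing: edge l_c = 0.7188, r_n = 22.64 kips; interior l_c = 0.9375, r_n = 29.53 kips; R_n = 22.64 + 1·29.53 = 52.17 kips → 39.1 kips.
Block shear: A_gv = 0.9375, A_nv = 0.5859, A_nt = 0.3047 in²; R_n = min(0.6F_uA_nv, 0.6F_yA_gv) + U_bs·F_u·A_nt = 45.94 kips → 34.5 kips.
Bolt shear governs: 20 kips.

20 kips (bolt shear governs)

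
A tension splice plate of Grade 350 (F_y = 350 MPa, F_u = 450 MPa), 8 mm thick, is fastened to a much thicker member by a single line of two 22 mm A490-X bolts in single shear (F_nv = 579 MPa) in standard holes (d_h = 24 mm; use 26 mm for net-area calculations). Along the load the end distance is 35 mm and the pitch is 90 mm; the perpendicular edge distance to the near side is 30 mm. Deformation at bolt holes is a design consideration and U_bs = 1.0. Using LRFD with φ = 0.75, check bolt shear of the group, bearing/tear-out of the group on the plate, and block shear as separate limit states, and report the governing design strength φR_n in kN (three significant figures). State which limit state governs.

185 kN (block shear governs)

Bolt shear: A_b = π·22²/4 = 380.1 mm²; R_n = 579 × 380.1 × 2 × 1 / 1000 = 440.2 kN → 0.75 × 440.2 = 330 kN.
Bearing: edge l_c = 23, r_n = 99.36 kN; interior l_c = 66, r_n = 190.1 kN; R_n = 99.36 + 1·190.1 = 289.4 kN → 217 kN.
Block shear: A_gv = 1000, A_nv = 688, A_nt = 136 mm²; R_n = min(0.6F_uA_nv, 0.6F_yA_gv) + U_bs·F_u·A_nt = 247 kN → 185 kN.
Block shear governs: 185 kN.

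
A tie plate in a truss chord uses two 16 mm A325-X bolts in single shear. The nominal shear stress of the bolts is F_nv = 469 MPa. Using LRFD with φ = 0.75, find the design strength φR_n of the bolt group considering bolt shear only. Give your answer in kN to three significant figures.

141 kN

A_b = π × 16² / 4 = 201.1 mm².
R_n = F_nv · A_b · n · n_s = 469 × 201.1 × 2 × 1 / 1000 = 188.6 kN.
Design strength φR_n = 0.75 × 188.6 = 141 kN.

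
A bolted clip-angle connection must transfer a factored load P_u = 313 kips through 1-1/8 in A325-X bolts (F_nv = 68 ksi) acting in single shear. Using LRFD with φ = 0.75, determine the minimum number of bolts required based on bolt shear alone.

7 bolts

A_b = π·1.125²/4 = 0.994 in².
Per-bolt design strength φR_n = 0.75 × 68 × 0.994 × 1 = 50.69 kips.
n ≥ 313 / 50.69 = 6.174 → use 7 bolts.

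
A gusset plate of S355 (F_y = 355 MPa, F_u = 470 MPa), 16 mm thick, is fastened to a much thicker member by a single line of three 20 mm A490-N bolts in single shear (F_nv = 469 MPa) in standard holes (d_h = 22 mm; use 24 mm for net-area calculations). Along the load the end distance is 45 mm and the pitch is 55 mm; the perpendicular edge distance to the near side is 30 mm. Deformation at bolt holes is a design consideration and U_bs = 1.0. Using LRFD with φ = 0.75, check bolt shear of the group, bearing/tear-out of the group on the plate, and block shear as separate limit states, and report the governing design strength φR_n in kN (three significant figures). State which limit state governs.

332 kN (bolt shear governs)

Bolt shear: A_b = π·20²/4 = 314.2 mm²; R_n = 469 × 314.2 × 3 × 1 / 1000 = 442 kN → 0.75 × 442 = 332 kN.
Bearing: edge l_c = 34, r_n = 306.8 kN; interior l_c = 33, r_n = 297.8 kN; R_n = 306.8 + 2·297.8 = 902.4 kN → 677 kN.
Block shear: A_gv = 2480, A_nv = 1520, A_nt = 288 mm²; R_n = min(0.6F_uA_nv, 0.6F_yA_gv) + U_bs·F_u·A_nt = 564 kN → 423 kN.
Bolt shear governs: 332 kN.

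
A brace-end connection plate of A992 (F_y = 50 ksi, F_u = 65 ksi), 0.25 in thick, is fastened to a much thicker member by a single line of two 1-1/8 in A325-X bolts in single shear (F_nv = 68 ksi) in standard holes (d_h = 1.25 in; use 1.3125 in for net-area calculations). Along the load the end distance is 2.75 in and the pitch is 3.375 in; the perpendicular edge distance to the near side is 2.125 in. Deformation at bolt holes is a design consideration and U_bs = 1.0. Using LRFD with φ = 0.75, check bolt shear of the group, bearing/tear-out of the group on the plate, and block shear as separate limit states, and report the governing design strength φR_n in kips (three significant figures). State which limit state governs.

Bolt shear: A_b = π·1.125²/4 = 0.994 in²; R_n = 68 × 0.994 × 2 × 1 = 135.2 kips → 0.75 × 135.2 = 101 kips.
Bearing: edge l_c = 2.125, r_n = 41.44 kips; interior l_c = 2.125, r_n = 41.44 kips; R_n = 41.44 + 1·41.44 = 82.88 kips → 62.2 kips.
Block shear: A_gv = 1.531, A_nv = 1.039, A_nt = 0.3672 in²; R_n = min(0.6F_uA_nv, 0.6F_yA_gv) + U_bs·F_u·A_nt = 64.39 kips → 48.3 kips.
Block shear governs: 48.3 kips.

48.3 kips (block shear governs)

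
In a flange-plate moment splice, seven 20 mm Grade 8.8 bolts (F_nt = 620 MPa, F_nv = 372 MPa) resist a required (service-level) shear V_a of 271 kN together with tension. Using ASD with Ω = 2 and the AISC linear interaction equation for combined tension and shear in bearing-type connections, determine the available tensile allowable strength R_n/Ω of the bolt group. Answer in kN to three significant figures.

435 kN

A_b = π·20²/4 = 314.2 mm²; f_rv = 271 × 1000 / (7 × 314.2) = 123.2 MPa.
F'_nt = 1.3 F_nt − (Ω F_nt / F_nv) f_rv = 1.3·620 − (2·620/372)·123.2 = 395.2 MPa, capped at F_nt → F'_nt = 395.2 MPa.
R_n = F'_nt · A_b · n = 395.2 × 314.2 × 7 / 1000 = 869.2 kN.
Allowable strength R_n/Ω = 869.2 / 2 = 435 kN.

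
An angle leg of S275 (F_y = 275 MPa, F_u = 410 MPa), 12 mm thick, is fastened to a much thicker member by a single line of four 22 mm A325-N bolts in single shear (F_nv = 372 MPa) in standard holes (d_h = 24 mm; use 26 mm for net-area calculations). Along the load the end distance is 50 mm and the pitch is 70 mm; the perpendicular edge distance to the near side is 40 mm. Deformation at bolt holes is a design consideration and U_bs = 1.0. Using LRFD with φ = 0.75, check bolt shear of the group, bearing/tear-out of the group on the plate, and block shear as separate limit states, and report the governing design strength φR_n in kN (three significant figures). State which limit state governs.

424 kN (bolt shear governs)

Bolt shear: A_b = π·22²/4 = 380.1 mm²; R_n = 372 × 380.1 × 4 × 1 / 1000 = 565.6 kN → 0.75 × 565.6 = 424 kN.
Bearing: edge l_c = 38, r_n = 224.4 kN; interior l_c = 46, r_n = 259.8 kN; R_n = 224.4 + 3·259.8 = 1004 kN → 753 kN.
Block shear: A_gv = 3120, A_nv = 2028, A_nt = 324 mm²; R_n = min(0.6F_uA_nv, 0.6F_yA_gv) + U_bs·F_u·A_nt = 631.7 kN → 474 kN.
Bolt shear governs: 424 kN.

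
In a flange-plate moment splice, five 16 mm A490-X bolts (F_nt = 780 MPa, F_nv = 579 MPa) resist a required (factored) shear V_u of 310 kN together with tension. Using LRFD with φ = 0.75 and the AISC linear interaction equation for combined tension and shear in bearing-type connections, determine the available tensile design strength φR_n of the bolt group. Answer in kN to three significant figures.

347 kN

A_b = π·16²/4 = 201.1 mm²; f_rv = 310 × 1000 / (5 × 201.1) = 308.4 MPa.
F'_nt = 1.3 F_nt − (F_nt / φF_nv) f_rv = 1.3·780 − (780/(0.75·579))·308.4 = 460.1 MPa, capped at F_nt → F'_nt = 460.1 MPa.
R_n = F'_nt · A_b · n = 460.1 × 201.1 × 5 / 1000 = 462.6 kN.
Design strength φR_n = 0.75 × 462.6 = 347 kN.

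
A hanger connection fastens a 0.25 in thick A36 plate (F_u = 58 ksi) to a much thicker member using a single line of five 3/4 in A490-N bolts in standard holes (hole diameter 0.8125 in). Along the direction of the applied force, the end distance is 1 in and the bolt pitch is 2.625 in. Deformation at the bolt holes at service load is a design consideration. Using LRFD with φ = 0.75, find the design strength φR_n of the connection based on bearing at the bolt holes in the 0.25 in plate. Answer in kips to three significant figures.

86 kips

Per bolt r_n = 1.2 l_c t F_u ≤ 2.4 d t F_u; upper limit = 2.4 × 0.75 × 0.25 × 58 = 26.1 kips.
Edge bolt: l_c = 1 − 0.8125/2 = 0.5938 in → 1.2 × 0.5938 × 0.25 × 58 = 10.33 → r_n = 10.33 kips.
Interior bolts: l_c = 2.625 − 0.8125 = 1.812 in → 1.2 × 1.812 × 0.25 × 58 = 31.54 → r_n = 26.1 kips.
R_n = 1 × 10.33 + 4 × 26.1 = 114.7 kips.
Design strength φR_n = 0.75 × 114.7 = 86 kips.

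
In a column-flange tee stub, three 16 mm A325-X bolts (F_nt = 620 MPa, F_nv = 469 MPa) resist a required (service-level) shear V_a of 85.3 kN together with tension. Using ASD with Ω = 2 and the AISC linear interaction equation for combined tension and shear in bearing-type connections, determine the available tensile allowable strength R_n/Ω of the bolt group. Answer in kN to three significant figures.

130 kN

A_b = π·16²/4 = 201.1 mm²; f_rv = 85.3 × 1000 / (3 × 201.1) = 141.4 MPa.
F'_nt = 1.3 F_nt − (Ω F_nt / F_nv) f_rv = 1.3·620 − (2·620/469)·141.4 = 432.1 MPa, capped at F_nt → F'_nt = 432.1 MPa.
R_n = F'_nt · A_b · n = 432.1 × 201.1 × 3 / 1000 = 260.6 kN.
Allowable strength R_n/Ω = 260.6 / 2 = 130 kN.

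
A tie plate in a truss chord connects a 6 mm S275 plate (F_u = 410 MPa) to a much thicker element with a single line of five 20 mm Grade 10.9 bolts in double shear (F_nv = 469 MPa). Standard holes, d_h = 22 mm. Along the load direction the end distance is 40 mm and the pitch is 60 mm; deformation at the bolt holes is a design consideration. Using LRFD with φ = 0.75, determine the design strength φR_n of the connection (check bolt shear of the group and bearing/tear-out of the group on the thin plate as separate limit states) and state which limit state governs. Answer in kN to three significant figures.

Bolt shear: A_b = π·20²/4 = 314.2 mm²; R_n = 469 × 314.2 × 5 × 2 / 1000 = 1473 kN → 0.75 × 1473 = 1110 kN.
Bearing (1.2 l_c t F_u ≤ 2.4 d t F_u): upper limit = 2.4·20·6·410 / 1000 = 118.1 kN.
  Edge l_c = 40 − 22/2 = 29 → r_n = 85.61 kN; interior l_c = 60 − 22 = 38 → r_n = 112.2 kN.
  R_n,bearing = 1·85.61 + 4·112.2 = 534.3 kN → 0.75 × 534.3 = 401 kN.
Bearing governs: 401 kN.

401 kN (bearing governs)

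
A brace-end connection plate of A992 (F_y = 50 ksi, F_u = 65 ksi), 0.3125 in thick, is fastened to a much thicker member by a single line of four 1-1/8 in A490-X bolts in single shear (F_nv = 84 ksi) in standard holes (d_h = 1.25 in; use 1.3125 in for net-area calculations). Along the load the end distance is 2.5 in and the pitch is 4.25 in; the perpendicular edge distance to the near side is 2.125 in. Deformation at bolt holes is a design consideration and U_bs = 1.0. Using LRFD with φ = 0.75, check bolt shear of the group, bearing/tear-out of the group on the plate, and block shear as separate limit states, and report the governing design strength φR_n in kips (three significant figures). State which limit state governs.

Bolt shear: A_b = π·1.125²/4 = 0.994 in²; R_n = 84 × 0.994 × 4 × 1 = 334 kips → 0.75 × 334 = 250 kips.
Bearing: edge l_c = 1.875, r_n = 45.7 kips; interior l_c = 3, r_n = 54.84 kips; R_n = 45.7 + 3·54.84 = 210.2 kips → 158 kips.
Block shear: A_gv = 4.766, A_nv = 3.33, A_nt = 0.459 in²; R_n = min(0.6F_uA_nv, 0.6F_yA_gv) + U_bs·F_u·A_nt = 159.7 kips → 120 kips.
Block shear governs: 120 kips.

120 kips (block shear governs)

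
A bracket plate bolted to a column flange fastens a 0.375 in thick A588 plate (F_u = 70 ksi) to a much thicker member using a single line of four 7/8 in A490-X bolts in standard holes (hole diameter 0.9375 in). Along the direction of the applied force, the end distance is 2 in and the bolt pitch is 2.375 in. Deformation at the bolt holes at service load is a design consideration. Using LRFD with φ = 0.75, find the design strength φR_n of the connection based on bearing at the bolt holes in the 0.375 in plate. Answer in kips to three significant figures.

138 kips

Per bolt r_n = 1.2 l_c t F_u ≤ 2.4 d t F_u; upper limit = 2.4 × 0.875 × 0.375 × 70 = 55.13 kips.
Edge bolt: l_c = 2 − 0.9375/2 = 1.531 in → 1.2 × 1.531 × 0.375 × 70 = 48.23 → r_n = 48.23 kips.
Interior bolts: l_c = 2.375 − 0.9375 = 1.438 in → 1.2 × 1.438 × 0.375 × 70 = 45.28 → r_n = 45.28 kips.
R_n = 1 × 48.23 + 3 × 45.28 = 184.1 kips.
Design strength φR_n = 0.75 × 184.1 = 138 kips.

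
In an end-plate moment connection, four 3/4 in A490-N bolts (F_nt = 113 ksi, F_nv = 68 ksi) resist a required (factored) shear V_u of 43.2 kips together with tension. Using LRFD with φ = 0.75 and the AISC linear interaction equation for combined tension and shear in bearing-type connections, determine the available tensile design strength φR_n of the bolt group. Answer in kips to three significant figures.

A_b = π·0.75²/4 = 0.4418 in²; f_rv = 43.2 / (4 × 0.4418) = 24.45 ksi.
F'_nt = 1.3 F_nt − (F_nt / φF_nv) f_rv = 1.3·113 − (113/(0.75·68))·24.45 = 92.73 ksi, capped at F_nt → F'_nt = 92.73 ksi.
R_n = F'_nt · A_b · n = 92.73 × 0.4418 × 4 = 163.9 kips.
Design strength φR_n = 0.75 × 163.9 = 123 kips.

123 kips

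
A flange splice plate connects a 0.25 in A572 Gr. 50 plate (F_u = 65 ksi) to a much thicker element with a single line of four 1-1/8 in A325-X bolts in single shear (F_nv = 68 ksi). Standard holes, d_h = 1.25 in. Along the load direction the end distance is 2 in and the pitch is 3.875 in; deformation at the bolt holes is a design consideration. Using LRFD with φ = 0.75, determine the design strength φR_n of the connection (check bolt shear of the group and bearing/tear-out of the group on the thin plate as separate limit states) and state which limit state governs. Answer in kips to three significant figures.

Bolt shear: A_b = π·1.125²/4 = 0.994 in²; R_n = 68 × 0.994 × 4 × 1 = 270.4 kips → 0.75 × 270.4 = 203 kips.
Bearing (1.2 l_c t F_u ≤ 2.4 d t F_u): upper limit = 2.4·1.125·0.25·65 = 43.87 kips.
  Edge l_c = 2 − 1.25/2 = 1.375 → r_n = 26.81 kips; interior l_c = 3.875 − 1.25 = 2.625 → r_n = 43.87 kips.
  R_n,bearing = 1·26.81 + 3·43.87 = 158.4 kips → 0.75 × 158.4 = 119 kips.
Bearing governs: 119 kips.

119 kips (bearing governs)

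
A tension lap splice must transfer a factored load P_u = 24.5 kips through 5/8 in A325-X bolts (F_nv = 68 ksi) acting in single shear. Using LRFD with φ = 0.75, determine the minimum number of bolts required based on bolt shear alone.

A_b = π·0.625²/4 = 0.3068 in².
Per-bolt design strength φR_n = 0.75 × 68 × 0.3068 × 1 = 15.65 kips.
n ≥ 24.5 / 15.65 = 1.566 → use 2 bolts.

2 bolts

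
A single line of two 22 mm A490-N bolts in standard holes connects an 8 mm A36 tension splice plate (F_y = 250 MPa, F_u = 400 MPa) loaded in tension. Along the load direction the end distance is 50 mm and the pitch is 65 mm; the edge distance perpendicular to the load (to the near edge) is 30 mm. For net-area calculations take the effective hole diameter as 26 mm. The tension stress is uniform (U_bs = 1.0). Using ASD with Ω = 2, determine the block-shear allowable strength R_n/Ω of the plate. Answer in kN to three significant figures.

Shear plane L_v = 50 + 1·65 = 115 mm; A_gv = 115 × 8 = 920 mm².
A_nv = (115 − 1.5·26) × 8 = 608 mm².
A_nt = (30 − 0.5·26) × 8 = 136 mm².
0.6 F_u A_nv = 145.9 kN; 0.6 F_y A_gv = 138 kN → shear yielding governs the shear term.
R_n = 138 + 1.0 × 400 × 136 / 1000 = 192.4 kN.
Allowable strength R_n/Ω = 192.4 / 2 = 96.2 kN.

96.2 kN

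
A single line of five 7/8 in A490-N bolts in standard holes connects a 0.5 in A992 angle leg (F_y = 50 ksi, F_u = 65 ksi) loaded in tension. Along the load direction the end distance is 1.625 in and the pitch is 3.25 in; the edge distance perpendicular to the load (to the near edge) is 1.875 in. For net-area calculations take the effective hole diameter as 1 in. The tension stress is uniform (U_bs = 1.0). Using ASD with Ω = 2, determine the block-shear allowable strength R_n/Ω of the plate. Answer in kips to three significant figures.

121 kips

Shear plane L_v = 1.625 + 4·3.25 = 14.62 in; A_gv = 14.62 × 0.5 = 7.312 in².
A_nv = (14.62 − 4.5·1) × 0.5 = 5.062 in².
A_nt = (1.875 − 0.5·1) × 0.5 = 0.6875 in².
0.6 F_u A_nv = 197.4 kips; 0.6 F_y A_gv = 219.4 kips → shear rupture governs the shear term.
R_n = 197.4 + 1.0 × 65 × 0.6875 = 242.1 kips.
Allowable strength R_n/Ω = 242.1 / 2 = 121 kips.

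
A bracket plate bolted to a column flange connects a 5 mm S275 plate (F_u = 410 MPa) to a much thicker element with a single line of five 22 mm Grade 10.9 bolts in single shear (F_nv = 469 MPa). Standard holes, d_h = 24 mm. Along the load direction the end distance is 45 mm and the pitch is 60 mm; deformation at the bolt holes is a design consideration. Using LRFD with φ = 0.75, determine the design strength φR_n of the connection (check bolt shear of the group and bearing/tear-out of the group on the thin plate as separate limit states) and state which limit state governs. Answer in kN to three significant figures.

327 kN (bearing governs)

Bolt shear: A_b = π·22²/4 = 380.1 mm²; R_n = 469 × 380.1 × 5 × 1 / 1000 = 891.4 kN → 0.75 × 891.4 = 669 kN.
Bearing (1.2 l_c t F_u ≤ 2.4 d t F_u): upper limit = 2.4·22·5·410 / 1000 = 108.2 kN.
  Edge l_c = 45 − 24/2 = 33 → r_n = 81.18 kN; interior l_c = 60 − 24 = 36 → r_n = 88.56 kN.
  R_n,bearing = 1·81.18 + 4·88.56 = 435.4 kN → 0.75 × 435.4 = 327 kN.
Bearing governs: 327 kN.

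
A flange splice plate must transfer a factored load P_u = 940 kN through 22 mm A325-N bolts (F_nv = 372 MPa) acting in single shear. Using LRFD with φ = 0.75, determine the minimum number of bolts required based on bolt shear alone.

9 bolts

A_b = π·22²/4 = 380.1 mm².
Per-bolt design strength φR_n = 0.75 × 372 × 380.1 × 1 / 1000 = 106.1 kN.
n ≥ 940 / 106.1 = 8.863 → use 9 bolts.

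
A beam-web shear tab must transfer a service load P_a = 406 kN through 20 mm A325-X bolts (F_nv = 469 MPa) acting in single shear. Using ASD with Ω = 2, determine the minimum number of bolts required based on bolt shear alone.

6 bolts

A_b = π·20²/4 = 314.2 mm².
Per-bolt allowable strength R_n/Ω = 469 × 314.2 × 1 / 1000 / 2 = 73.67 kN.
n ≥ 406 / 73.67 = 5.511 → use 6 bolts.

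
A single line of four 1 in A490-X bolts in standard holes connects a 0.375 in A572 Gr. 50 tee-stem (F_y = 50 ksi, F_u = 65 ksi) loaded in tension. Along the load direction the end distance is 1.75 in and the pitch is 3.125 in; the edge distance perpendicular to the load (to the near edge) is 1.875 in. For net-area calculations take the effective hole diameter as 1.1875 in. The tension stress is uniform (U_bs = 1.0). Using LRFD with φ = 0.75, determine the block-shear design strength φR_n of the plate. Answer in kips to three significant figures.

99.9 kips

Shear plane L_v = 1.75 + 3·3.125 = 11.12 in; A_gv = 11.12 × 0.375 = 4.172 in².
A_nv = (11.12 − 3.5·1.1875) × 0.375 = 2.613 in².
A_nt = (1.875 − 0.5·1.1875) × 0.375 = 0.4805 in².
0.6 F_u A_nv = 101.9 kips; 0.6 F_y A_gv = 125.2 kips → shear rupture governs the shear term.
R_n = 101.9 + 1.0 × 65 × 0.4805 = 133.1 kips.
Design strength φR_n = 0.75 × 133.1 = 99.9 kips.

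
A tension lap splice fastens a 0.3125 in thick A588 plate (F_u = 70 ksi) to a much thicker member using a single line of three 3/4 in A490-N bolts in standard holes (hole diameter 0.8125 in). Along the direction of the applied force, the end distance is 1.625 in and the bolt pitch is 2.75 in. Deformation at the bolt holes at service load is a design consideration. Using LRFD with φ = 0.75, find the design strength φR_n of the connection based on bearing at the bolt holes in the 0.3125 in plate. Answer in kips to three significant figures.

83.1 kips

Per bolt r_n = 1.2 l_c t F_u ≤ 2.4 d t F_u; upper limit = 2.4 × 0.75 × 0.3125 × 70 = 39.38 kips.
Edge bolt: l_c = 1.625 − 0.8125/2 = 1.219 in → 1.2 × 1.219 × 0.3125 × 70 = 31.99 → r_n = 31.99 kips.
Interior bolts: l_c = 2.75 − 0.8125 = 1.938 in → 1.2 × 1.938 × 0.3125 × 70 = 50.86 → r_n = 39.38 kips.
R_n = 1 × 31.99 + 2 × 39.38 = 110.7 kips.
Design strength φR_n = 0.75 × 110.7 = 83.1 kips.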